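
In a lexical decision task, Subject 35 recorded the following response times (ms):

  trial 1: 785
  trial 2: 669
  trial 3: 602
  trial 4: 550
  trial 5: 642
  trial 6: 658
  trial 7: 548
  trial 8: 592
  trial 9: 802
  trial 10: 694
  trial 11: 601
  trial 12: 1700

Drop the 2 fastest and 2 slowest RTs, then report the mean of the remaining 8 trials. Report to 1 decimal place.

655.4 ms

Sorted: 548, 550, 592, 601, 602, 642, 658, 669, 694, 785, 802, 1700
Drop lowest 2 (548, 550) and highest 2 (802, 1700)
Remaining (n=8): Σ = 5243, mean = 5243/8 = 655.375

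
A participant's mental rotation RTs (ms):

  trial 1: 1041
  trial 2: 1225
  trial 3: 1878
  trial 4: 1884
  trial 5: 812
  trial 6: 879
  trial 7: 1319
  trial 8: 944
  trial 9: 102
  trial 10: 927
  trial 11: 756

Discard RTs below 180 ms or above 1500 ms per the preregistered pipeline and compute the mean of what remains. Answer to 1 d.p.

987.9 ms

Excluded: 102, 1878, 1884
Retained (n=8): Σ = 7903
Mean = 7903/8 = 987.8750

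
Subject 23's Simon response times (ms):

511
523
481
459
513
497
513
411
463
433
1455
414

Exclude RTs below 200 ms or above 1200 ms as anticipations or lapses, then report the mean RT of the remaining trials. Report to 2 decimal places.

474.36 ms

Excluded: 1455
Retained (n=11): Σ = 5218
Mean = 5218/11 = 474.3636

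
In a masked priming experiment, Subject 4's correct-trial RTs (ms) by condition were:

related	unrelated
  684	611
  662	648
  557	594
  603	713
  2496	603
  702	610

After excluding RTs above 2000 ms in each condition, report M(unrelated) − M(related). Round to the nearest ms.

-12 ms

related: exclude 2496
M(related) = 3208/5 = 641.600
M(unrelated) = 3779/6 = 629.833
Difference = 629.833 − 641.600 = -11.767 ms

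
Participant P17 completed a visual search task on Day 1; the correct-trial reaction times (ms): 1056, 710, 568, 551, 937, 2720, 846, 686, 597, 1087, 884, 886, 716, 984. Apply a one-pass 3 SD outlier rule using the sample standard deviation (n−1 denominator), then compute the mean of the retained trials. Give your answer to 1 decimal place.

808.3 ms

n = 14, ΣRT = 13228, M = 944.857
Σ(x−M)² = 3794913.71; s = √(3794913.71/13) = 540.293
Cutoffs: 944.857 ± 3·540.293 → [-676.0, 2565.7]
Outside: 2720 → excluded.
Retained (n=13): Σ = 10508, mean = 10508/13 = 808.308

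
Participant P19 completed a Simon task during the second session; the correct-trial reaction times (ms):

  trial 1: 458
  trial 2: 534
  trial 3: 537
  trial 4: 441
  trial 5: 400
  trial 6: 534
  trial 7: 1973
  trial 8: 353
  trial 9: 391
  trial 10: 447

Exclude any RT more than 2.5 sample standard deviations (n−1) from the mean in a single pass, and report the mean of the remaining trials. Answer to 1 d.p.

455.0 ms

n = 10, ΣRT = 6068, M = 606.800
Σ(x−M)² = 2110891.60; s = √(2110891.60/9) = 484.297
Cutoffs: 606.800 ± 2.5·484.297 → [-603.9, 1817.5]
Outside: 1973 → excluded.
Retained (n=9): Σ = 4095, mean = 4095/9 = 455.000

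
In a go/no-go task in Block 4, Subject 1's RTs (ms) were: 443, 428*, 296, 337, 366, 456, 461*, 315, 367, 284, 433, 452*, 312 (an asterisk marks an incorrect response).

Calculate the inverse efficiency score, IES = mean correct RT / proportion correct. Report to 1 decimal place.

469.2 ms

Correct trials (n=10): 443, 296, 337, 366, 456, 315, 367, 284, 433, 312
Mean correct RT = 3609/10 = 360.9000 ms
Proportion correct = 10/13
IES = 360.9000 / (10/13) = 469.170 ms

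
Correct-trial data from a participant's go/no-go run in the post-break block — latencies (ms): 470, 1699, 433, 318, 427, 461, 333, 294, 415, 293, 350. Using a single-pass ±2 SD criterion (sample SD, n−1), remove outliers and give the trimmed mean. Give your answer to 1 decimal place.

379.4 ms

n = 11, ΣRT = 5493, M = 499.364
Σ(x−M)² = 1625858.55; s = √(1625858.55/10) = 403.219
Cutoffs: 499.364 ± 2·403.219 → [-307.1, 1305.8]
Outside: 1699 → excluded.
Retained (n=10): Σ = 3794, mean = 3794/10 = 379.400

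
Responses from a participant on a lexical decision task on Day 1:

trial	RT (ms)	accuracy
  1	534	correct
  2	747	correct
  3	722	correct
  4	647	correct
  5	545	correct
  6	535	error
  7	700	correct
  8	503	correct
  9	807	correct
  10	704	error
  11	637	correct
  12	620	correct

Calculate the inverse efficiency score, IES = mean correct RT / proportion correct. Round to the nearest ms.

Correct trials (n=10): 534, 747, 722, 647, 545, 700, 503, 807, 637, 620
Mean correct RT = 6462/10 = 646.2000 ms
Proportion correct = 10/12
IES = 646.2000 / (10/12) = 775.440 ms

775 ms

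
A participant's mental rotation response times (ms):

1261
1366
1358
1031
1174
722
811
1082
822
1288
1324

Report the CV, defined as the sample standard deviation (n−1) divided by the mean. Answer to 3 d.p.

n = 11, Σ = 12239, M = 1112.6364
Σ(x−M)² = 561254.545; s = √(561254.545/10) = 236.9081
CV = 236.9081 / 1112.6364 = 0.21293

0.213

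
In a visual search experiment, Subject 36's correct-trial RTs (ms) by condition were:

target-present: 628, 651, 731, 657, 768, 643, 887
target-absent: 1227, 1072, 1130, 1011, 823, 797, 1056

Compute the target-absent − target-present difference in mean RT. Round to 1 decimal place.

M(target-present) = 4965/7 = 709.286
M(target-absent) = 7116/7 = 1016.571
Difference = 1016.571 − 709.286 = 307.286 ms

307.3 ms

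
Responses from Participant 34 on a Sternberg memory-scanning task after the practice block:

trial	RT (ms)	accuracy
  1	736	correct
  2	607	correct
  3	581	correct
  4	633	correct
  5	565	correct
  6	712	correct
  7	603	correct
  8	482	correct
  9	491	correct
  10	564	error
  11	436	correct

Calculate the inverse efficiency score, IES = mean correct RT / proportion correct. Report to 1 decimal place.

643.1 ms

Correct trials (n=10): 736, 607, 581, 633, 565, 712, 603, 482, 491, 436
Mean correct RT = 5846/10 = 584.6000 ms
Proportion correct = 10/11
IES = 584.6000 / (10/11) = 643.060 ms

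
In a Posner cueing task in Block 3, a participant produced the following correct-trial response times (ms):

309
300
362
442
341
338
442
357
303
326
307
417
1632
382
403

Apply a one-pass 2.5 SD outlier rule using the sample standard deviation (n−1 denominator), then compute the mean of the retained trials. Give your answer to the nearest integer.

359 ms

n = 15, ΣRT = 6661, M = 444.067
Σ(x−M)² = 1545278.93; s = √(1545278.93/14) = 332.230
Cutoffs: 444.067 ± 2.5·332.230 → [-386.5, 1274.6]
Outside: 1632 → excluded.
Retained (n=14): Σ = 5029, mean = 5029/14 = 359.214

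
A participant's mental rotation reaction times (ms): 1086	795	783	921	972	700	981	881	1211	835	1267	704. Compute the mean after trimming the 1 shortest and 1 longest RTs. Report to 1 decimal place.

Sorted: 700, 704, 783, 795, 835, 881, 921, 972, 981, 1086, 1211, 1267
Drop lowest 1 (700) and highest 1 (1267)
Remaining (n=10): Σ = 9169, mean = 9169/10 = 916.900

916.9 ms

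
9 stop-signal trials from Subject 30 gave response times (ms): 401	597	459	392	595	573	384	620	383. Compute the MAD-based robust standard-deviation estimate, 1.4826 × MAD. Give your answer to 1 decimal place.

112.7 ms

Sorted: 383, 384, 392, 401, 459, 573, 595, 597, 620 → median = 459
|x − 459| sorted: 0, 58, 67, 75, 76, 114, 136, 138, 161 → MAD = 76
Robust SD ≈ 1.4826 × 76 = 112.678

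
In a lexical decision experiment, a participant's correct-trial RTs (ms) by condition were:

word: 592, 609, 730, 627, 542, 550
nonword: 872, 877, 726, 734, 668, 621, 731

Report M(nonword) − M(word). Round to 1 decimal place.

138.7 ms

M(word) = 3650/6 = 608.333
M(nonword) = 5229/7 = 747.000
Difference = 747.000 − 608.333 = 138.667 ms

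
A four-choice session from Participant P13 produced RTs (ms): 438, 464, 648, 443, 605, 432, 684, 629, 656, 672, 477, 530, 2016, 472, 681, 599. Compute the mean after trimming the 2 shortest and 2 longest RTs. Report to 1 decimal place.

573.0 ms

Sorted: 432, 438, 443, 464, 472, 477, 530, 599, 605, 629, 648, 656, 672, 681, 684, 2016
Drop lowest 2 (432, 438) and highest 2 (684, 2016)
Remaining (n=12): Σ = 6876, mean = 6876/12 = 573.000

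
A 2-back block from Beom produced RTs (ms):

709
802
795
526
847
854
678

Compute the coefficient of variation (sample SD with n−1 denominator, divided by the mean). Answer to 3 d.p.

0.157

n = 7, Σ = 5211, M = 744.4286
Σ(x−M)² = 81777.714; s = √(81777.714/6) = 116.7460
CV = 116.7460 / 744.4286 = 0.15683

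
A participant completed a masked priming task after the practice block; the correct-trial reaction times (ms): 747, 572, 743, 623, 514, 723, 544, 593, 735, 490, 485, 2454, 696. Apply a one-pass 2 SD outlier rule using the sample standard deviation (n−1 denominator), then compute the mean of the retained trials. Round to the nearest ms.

622 ms

n = 13, ΣRT = 9919, M = 763.000
Σ(x−M)² = 3213766.00; s = √(3213766.00/12) = 517.507
Cutoffs: 763.000 ± 2·517.507 → [-272.0, 1798.0]
Outside: 2454 → excluded.
Retained (n=12): Σ = 7465, mean = 7465/12 = 622.083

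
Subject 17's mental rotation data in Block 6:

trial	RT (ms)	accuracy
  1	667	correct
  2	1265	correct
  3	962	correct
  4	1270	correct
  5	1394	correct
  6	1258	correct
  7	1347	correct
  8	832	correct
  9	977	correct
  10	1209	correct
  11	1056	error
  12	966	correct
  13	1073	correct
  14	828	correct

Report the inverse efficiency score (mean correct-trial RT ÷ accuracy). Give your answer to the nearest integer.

1164 ms

Correct trials (n=13): 667, 1265, 962, 1270, 1394, 1258, 1347, 832, 977, 1209, 966, 1073, 828
Mean correct RT = 14048/13 = 1080.6154 ms
Proportion correct = 13/14
IES = 1080.6154 / (13/14) = 1163.740 ms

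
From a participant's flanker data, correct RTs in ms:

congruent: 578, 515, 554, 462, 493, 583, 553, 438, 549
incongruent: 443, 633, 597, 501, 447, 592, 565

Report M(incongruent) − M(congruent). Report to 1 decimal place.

M(congruent) = 4725/9 = 525.000
M(incongruent) = 3778/7 = 539.714
Difference = 539.714 − 525.000 = 14.714 ms

14.7 ms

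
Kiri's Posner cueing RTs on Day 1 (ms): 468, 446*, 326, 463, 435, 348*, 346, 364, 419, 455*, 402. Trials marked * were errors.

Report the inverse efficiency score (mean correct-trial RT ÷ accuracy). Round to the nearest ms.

Correct trials (n=8): 468, 326, 463, 435, 346, 364, 419, 402
Mean correct RT = 3223/8 = 402.8750 ms
Proportion correct = 8/11
IES = 402.8750 / (8/11) = 553.953 ms

554 ms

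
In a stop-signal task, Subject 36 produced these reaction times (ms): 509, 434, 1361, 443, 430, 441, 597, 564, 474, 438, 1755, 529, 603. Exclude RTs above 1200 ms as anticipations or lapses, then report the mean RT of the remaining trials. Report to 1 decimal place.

496.5 ms

Excluded: 1361, 1755
Retained (n=11): Σ = 5462
Mean = 5462/11 = 496.5455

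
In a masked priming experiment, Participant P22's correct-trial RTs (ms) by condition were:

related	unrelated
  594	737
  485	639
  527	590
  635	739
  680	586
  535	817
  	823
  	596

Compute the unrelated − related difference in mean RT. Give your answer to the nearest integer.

M(related) = 3456/6 = 576.000
M(unrelated) = 5527/8 = 690.875
Difference = 690.875 − 576.000 = 114.875 ms

115 ms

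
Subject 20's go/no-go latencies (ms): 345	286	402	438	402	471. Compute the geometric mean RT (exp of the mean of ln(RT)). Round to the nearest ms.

386 ms

ln(RT): 5.8435, 5.6560, 5.9965, 6.0822, 5.9965, 6.1549
Mean ln(RT) = 35.7295/6 = 5.95492
Geometric mean = exp(5.95492) = 385.65 ms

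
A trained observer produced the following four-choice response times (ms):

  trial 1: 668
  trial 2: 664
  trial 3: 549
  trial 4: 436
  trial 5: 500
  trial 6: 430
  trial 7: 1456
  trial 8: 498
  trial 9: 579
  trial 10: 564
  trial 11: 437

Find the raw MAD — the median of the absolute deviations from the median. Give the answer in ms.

Sorted: 430, 436, 437, 498, 500, 549, 564, 579, 664, 668, 1456 → median = 549
|x − 549|: 119, 115, 0, 113, 49, 119, 907, 51, 30, 15, 112
Sorted deviations: 0, 15, 30, 49, 51, 112, 113, 115, 119, 119, 907 → MAD = 112

112 ms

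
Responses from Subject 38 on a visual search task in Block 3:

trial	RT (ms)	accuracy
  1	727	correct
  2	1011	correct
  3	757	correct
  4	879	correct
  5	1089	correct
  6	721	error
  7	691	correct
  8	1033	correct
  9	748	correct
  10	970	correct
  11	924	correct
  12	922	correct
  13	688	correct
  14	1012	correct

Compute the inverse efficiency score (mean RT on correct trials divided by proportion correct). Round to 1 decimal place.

948.6 ms

Correct trials (n=13): 727, 1011, 757, 879, 1089, 691, 1033, 748, 970, 924, 922, 688, 1012
Mean correct RT = 11451/13 = 880.8462 ms
Proportion correct = 13/14
IES = 880.8462 / (13/14) = 948.604 ms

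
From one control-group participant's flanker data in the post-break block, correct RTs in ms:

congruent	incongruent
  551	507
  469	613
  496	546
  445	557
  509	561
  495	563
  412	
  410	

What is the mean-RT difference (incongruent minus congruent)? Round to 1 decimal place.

84.5 ms

M(congruent) = 3787/8 = 473.375
M(incongruent) = 3347/6 = 557.833
Difference = 557.833 − 473.375 = 84.458 ms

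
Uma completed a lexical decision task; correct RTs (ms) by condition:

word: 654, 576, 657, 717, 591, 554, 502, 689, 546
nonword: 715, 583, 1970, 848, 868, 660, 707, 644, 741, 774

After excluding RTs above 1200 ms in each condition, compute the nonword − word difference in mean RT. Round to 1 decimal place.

nonword: exclude 1970
M(word) = 5486/9 = 609.556
M(nonword) = 6540/9 = 726.667
Difference = 726.667 − 609.556 = 117.111 ms

117.1 ms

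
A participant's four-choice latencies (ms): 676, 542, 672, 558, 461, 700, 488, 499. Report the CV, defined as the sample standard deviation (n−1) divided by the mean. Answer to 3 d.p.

n = 8, Σ = 4596, M = 574.5000
Σ(x−M)² = 62952.000; s = √(62952.000/7) = 94.8322
CV = 94.8322 / 574.5000 = 0.16507

0.165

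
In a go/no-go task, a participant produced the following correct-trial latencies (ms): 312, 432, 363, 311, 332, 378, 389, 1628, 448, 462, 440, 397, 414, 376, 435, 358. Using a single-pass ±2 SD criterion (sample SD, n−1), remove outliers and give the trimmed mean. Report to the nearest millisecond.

n = 16, ΣRT = 7475, M = 467.188
Σ(x−M)² = 1470562.44; s = √(1470562.44/15) = 313.109
Cutoffs: 467.188 ± 2·313.109 → [-159.0, 1093.4]
Outside: 1628 → excluded.
Retained (n=15): Σ = 5847, mean = 5847/15 = 389.800

390 ms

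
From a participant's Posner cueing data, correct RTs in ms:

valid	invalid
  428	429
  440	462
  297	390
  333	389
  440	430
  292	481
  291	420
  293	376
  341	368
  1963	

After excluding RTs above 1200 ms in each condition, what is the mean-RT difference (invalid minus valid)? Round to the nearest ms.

valid: exclude 1963
M(valid) = 3155/9 = 350.556
M(invalid) = 3745/9 = 416.111
Difference = 416.111 − 350.556 = 65.556 ms

66 ms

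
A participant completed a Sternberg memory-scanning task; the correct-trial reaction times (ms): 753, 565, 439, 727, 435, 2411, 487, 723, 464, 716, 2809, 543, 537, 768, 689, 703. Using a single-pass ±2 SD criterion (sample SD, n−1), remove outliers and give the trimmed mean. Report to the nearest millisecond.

611 ms

n = 16, ΣRT = 13769, M = 860.562
Σ(x−M)² = 7280847.94; s = √(7280847.94/15) = 696.699
Cutoffs: 860.562 ± 2·696.699 → [-532.8, 2254.0]
Outside: 2411, 2809 → excluded.
Retained (n=14): Σ = 8549, mean = 8549/14 = 610.643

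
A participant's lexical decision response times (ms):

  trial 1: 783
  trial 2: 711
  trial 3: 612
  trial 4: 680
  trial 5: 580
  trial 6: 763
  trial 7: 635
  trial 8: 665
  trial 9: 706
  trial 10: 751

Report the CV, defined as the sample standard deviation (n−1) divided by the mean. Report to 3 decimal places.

n = 10, Σ = 6886, M = 688.6000
Σ(x−M)² = 40310.400; s = √(40310.400/9) = 66.9248
CV = 66.9248 / 688.6000 = 0.09719

0.097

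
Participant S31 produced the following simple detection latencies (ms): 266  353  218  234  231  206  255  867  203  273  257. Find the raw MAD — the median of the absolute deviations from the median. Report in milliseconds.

24 ms

Sorted: 203, 206, 218, 231, 234, 255, 257, 266, 273, 353, 867 → median = 255
|x − 255|: 11, 98, 37, 21, 24, 49, 0, 612, 52, 18, 2
Sorted deviations: 0, 2, 11, 18, 21, 24, 37, 49, 52, 98, 612 → MAD = 24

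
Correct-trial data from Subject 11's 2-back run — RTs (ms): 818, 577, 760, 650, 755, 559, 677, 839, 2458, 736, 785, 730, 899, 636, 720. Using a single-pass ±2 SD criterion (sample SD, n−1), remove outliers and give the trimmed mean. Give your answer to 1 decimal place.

724.4 ms

n = 15, ΣRT = 12599, M = 839.933
Σ(x−M)² = 2928270.93; s = √(2928270.93/14) = 457.343
Cutoffs: 839.933 ± 2·457.343 → [-74.8, 1754.6]
Outside: 2458 → excluded.
Retained (n=14): Σ = 10141, mean = 10141/14 = 724.357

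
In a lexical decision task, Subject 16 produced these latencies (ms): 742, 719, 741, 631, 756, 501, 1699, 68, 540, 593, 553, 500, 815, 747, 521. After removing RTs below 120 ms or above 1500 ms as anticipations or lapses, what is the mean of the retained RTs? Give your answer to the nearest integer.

Excluded: 68, 1699
Retained (n=13): Σ = 8359
Mean = 8359/13 = 643.0000

643 ms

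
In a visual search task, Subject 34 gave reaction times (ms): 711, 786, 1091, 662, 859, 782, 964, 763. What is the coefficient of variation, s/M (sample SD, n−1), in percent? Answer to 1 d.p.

n = 8, Σ = 6618, M = 827.2500
Σ(x−M)² = 137971.500; s = √(137971.500/7) = 140.3931
CV = 140.3931 / 827.2500 = 0.16971 = 16.971%

17.0%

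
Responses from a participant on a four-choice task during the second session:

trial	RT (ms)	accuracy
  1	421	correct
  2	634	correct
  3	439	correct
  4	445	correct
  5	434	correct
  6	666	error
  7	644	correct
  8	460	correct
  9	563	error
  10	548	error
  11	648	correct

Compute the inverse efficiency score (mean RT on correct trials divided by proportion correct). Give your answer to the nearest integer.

709 ms

Correct trials (n=8): 421, 634, 439, 445, 434, 644, 460, 648
Mean correct RT = 4125/8 = 515.6250 ms
Proportion correct = 8/11
IES = 515.6250 / (8/11) = 708.984 ms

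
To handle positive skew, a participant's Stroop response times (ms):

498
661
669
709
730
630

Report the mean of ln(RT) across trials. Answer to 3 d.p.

6.469

ln(RT): 6.2106, 6.4938, 6.5058, 6.5639, 6.5930, 6.4457
Σ ln(RT) = 38.8128
Mean = 38.8128/6 = 6.46879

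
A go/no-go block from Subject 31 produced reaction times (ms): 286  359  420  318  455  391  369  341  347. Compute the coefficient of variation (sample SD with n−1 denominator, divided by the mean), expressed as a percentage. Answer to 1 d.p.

14.1%

n = 9, Σ = 3286, M = 365.1111
Σ(x−M)² = 21202.889; s = √(21202.889/8) = 51.4817
CV = 51.4817 / 365.1111 = 0.14100 = 14.100%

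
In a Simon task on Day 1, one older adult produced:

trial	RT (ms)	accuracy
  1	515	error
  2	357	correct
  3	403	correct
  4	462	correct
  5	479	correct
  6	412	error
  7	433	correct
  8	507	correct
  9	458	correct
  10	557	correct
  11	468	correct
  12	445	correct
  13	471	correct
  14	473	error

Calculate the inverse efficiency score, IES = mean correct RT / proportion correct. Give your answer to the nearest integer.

583 ms

Correct trials (n=11): 357, 403, 462, 479, 433, 507, 458, 557, 468, 445, 471
Mean correct RT = 5040/11 = 458.1818 ms
Proportion correct = 11/14
IES = 458.1818 / (11/14) = 583.140 ms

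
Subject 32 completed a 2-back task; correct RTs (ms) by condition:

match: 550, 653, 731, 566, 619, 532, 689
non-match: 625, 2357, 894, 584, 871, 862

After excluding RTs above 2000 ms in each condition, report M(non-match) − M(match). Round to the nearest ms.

non-match: exclude 2357
M(match) = 4340/7 = 620.000
M(non-match) = 3836/5 = 767.200
Difference = 767.200 − 620.000 = 147.200 ms

147 ms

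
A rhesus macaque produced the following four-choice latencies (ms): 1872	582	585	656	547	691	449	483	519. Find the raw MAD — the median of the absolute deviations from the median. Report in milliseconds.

74 ms

Sorted: 449, 483, 519, 547, 582, 585, 656, 691, 1872 → median = 582
|x − 582|: 1290, 0, 3, 74, 35, 109, 133, 99, 63
Sorted deviations: 0, 3, 35, 63, 74, 99, 109, 133, 1290 → MAD = 74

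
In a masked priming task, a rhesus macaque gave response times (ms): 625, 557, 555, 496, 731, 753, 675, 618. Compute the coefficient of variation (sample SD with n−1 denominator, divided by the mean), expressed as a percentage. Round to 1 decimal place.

n = 8, Σ = 5010, M = 626.2500
Σ(x−M)² = 56321.500; s = √(56321.500/7) = 89.6991
CV = 89.6991 / 626.2500 = 0.14323 = 14.323%

14.3%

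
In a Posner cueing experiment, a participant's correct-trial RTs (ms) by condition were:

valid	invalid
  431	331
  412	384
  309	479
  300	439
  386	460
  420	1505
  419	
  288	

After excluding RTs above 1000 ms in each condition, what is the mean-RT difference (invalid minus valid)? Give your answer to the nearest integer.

invalid: exclude 1505
M(valid) = 2965/8 = 370.625
M(invalid) = 2093/5 = 418.600
Difference = 418.600 − 370.625 = 47.975 ms

48 ms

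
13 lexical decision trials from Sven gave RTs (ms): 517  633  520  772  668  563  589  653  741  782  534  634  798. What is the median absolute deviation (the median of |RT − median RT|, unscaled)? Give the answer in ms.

100 ms

Sorted: 517, 520, 534, 563, 589, 633, 634, 653, 668, 741, 772, 782, 798 → median = 634
|x − 634|: 117, 1, 114, 138, 34, 71, 45, 19, 107, 148, 100, 0, 164
Sorted deviations: 0, 1, 19, 34, 45, 71, 100, 107, 114, 117, 138, 148, 164 → MAD = 100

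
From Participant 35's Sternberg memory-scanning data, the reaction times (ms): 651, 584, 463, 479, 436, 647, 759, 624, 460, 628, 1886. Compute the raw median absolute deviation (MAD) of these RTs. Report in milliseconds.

Sorted: 436, 460, 463, 479, 584, 624, 628, 647, 651, 759, 1886 → median = 624
|x − 624|: 27, 40, 161, 145, 188, 23, 135, 0, 164, 4, 1262
Sorted deviations: 0, 4, 23, 27, 40, 135, 145, 161, 164, 188, 1262 → MAD = 135

135 ms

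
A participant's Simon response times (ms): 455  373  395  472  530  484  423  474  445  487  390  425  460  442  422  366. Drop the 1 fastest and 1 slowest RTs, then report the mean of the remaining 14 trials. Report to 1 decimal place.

Sorted: 366, 373, 390, 395, 422, 423, 425, 442, 445, 455, 460, 472, 474, 484, 487, 530
Drop lowest 1 (366) and highest 1 (530)
Remaining (n=14): Σ = 6147, mean = 6147/14 = 439.071

439.1 ms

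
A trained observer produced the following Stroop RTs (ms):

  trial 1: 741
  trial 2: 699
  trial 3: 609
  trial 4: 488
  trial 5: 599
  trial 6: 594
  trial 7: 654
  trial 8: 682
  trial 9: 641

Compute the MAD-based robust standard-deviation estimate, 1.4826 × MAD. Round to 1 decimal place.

Sorted: 488, 594, 599, 609, 641, 654, 682, 699, 741 → median = 641
|x − 641| sorted: 0, 13, 32, 41, 42, 47, 58, 100, 153 → MAD = 42
Robust SD ≈ 1.4826 × 42 = 62.269

62.3 ms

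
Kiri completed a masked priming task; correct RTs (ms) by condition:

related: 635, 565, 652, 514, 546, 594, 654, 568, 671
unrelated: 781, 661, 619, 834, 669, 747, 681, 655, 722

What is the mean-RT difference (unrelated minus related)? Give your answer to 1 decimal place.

107.8 ms

M(related) = 5399/9 = 599.889
M(unrelated) = 6369/9 = 707.667
Difference = 707.667 − 599.889 = 107.778 ms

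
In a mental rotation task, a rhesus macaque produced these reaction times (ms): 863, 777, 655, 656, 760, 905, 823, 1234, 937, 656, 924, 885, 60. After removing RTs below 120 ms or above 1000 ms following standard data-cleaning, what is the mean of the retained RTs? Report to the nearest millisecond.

804 ms

Excluded: 60, 1234
Retained (n=11): Σ = 8841
Mean = 8841/11 = 803.7273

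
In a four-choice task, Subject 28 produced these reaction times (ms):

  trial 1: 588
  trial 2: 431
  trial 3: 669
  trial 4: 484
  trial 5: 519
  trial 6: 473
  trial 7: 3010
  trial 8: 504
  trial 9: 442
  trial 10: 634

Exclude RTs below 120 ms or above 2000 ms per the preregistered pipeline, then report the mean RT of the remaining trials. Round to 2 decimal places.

527.11 ms

Excluded: 3010
Retained (n=9): Σ = 4744
Mean = 4744/9 = 527.1111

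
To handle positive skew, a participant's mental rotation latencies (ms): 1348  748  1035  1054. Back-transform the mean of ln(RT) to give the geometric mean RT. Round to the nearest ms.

ln(RT): 7.2064, 6.6174, 6.9422, 6.9603
Mean ln(RT) = 27.7263/4 = 6.93157
Geometric mean = exp(6.93157) = 1024.10 ms

1024 ms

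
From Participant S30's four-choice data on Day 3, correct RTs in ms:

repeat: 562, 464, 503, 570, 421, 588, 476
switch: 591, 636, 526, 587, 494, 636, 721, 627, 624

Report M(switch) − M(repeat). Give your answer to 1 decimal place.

M(repeat) = 3584/7 = 512.000
M(switch) = 5442/9 = 604.667
Difference = 604.667 − 512.000 = 92.667 ms

92.7 ms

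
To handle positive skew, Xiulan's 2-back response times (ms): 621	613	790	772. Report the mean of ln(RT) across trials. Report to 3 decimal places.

6.543

ln(RT): 6.4313, 6.4184, 6.6720, 6.6490
Σ ln(RT) = 26.1707
Mean = 26.1707/4 = 6.54268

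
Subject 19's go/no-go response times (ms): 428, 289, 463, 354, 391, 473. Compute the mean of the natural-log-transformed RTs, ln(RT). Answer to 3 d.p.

ln(RT): 6.0591, 5.6664, 6.1377, 5.8693, 5.9687, 6.1591
Σ ln(RT) = 35.8604
Mean = 35.8604/6 = 5.97673

5.977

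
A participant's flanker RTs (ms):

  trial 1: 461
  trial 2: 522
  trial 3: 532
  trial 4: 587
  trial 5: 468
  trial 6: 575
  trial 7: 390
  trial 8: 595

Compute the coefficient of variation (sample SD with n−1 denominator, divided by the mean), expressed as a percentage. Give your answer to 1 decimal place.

n = 8, Σ = 4130, M = 516.2500
Σ(x−M)² = 36259.500; s = √(36259.500/7) = 71.9717
CV = 71.9717 / 516.2500 = 0.13941 = 13.941%

13.9%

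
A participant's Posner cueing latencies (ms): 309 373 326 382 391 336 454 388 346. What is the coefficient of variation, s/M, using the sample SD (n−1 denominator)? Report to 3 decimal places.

n = 9, Σ = 3305, M = 367.2222
Σ(x−M)² = 15293.556; s = √(15293.556/8) = 43.7229
CV = 43.7229 / 367.2222 = 0.11906

0.119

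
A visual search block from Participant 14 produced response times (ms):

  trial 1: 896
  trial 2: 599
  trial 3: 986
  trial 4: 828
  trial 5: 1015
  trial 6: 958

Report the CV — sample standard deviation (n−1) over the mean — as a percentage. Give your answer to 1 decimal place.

17.4%

n = 6, Σ = 5282, M = 880.3333
Σ(x−M)² = 117465.333; s = √(117465.333/5) = 153.2745
CV = 153.2745 / 880.3333 = 0.17411 = 17.411%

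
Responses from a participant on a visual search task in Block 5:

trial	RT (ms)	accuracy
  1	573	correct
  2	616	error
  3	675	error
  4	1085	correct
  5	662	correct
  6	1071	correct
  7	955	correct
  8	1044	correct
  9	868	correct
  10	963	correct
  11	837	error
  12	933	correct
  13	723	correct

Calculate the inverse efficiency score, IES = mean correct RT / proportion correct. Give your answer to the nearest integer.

Correct trials (n=10): 573, 1085, 662, 1071, 955, 1044, 868, 963, 933, 723
Mean correct RT = 8877/10 = 887.7000 ms
Proportion correct = 10/13
IES = 887.7000 / (10/13) = 1154.010 ms

1154 ms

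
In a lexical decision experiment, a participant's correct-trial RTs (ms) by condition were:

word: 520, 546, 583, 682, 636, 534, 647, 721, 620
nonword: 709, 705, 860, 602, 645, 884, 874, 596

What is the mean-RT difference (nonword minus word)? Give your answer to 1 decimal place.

124.5 ms

M(word) = 5489/9 = 609.889
M(nonword) = 5875/8 = 734.375
Difference = 734.375 − 609.889 = 124.486 ms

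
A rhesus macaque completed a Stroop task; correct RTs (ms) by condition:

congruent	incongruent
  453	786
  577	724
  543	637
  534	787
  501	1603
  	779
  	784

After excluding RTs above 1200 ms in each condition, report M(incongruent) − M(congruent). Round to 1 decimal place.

227.9 ms

incongruent: exclude 1603
M(congruent) = 2608/5 = 521.600
M(incongruent) = 4497/6 = 749.500
Difference = 749.500 − 521.600 = 227.900 ms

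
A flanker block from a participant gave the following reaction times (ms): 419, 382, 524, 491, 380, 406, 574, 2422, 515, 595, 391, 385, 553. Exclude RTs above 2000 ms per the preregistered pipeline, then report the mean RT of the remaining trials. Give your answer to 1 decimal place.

Excluded: 2422
Retained (n=12): Σ = 5615
Mean = 5615/12 = 467.9167

467.9 ms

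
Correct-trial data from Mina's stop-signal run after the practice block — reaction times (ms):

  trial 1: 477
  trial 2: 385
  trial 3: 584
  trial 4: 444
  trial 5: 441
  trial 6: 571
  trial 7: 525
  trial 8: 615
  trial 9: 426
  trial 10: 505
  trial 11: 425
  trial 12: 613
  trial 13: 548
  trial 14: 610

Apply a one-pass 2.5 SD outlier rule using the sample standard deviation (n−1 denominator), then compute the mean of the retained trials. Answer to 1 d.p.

512.1 ms

n = 14, ΣRT = 7169, M = 512.071
Σ(x−M)² = 82576.93; s = √(82576.93/13) = 79.700
Cutoffs: 512.071 ± 2.5·79.700 → [312.8, 711.3]
No RTs fall outside the cutoffs; all 14 retained. Mean = 7169/14 = 512.071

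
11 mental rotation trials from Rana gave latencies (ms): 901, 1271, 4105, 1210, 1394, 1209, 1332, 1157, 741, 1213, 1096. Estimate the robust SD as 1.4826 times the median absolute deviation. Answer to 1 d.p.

169.0 ms

Sorted: 741, 901, 1096, 1157, 1209, 1210, 1213, 1271, 1332, 1394, 4105 → median = 1210
|x − 1210| sorted: 0, 1, 3, 53, 61, 114, 122, 184, 309, 469, 2895 → MAD = 114
Robust SD ≈ 1.4826 × 114 = 169.016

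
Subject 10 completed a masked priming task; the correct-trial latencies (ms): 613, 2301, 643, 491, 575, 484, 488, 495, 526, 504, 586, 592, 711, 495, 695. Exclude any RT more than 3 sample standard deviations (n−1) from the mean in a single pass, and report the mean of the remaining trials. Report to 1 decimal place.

564.1 ms

n = 15, ΣRT = 10199, M = 679.933
Σ(x−M)² = 2896432.93; s = √(2896432.93/14) = 454.849
Cutoffs: 679.933 ± 3·454.849 → [-684.6, 2044.5]
Outside: 2301 → excluded.
Retained (n=14): Σ = 7898, mean = 7898/14 = 564.143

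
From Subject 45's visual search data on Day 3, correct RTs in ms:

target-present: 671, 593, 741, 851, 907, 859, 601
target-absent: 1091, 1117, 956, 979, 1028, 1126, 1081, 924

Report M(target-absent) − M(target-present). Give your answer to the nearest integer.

M(target-present) = 5223/7 = 746.143
M(target-absent) = 8302/8 = 1037.750
Difference = 1037.750 − 746.143 = 291.607 ms

292 ms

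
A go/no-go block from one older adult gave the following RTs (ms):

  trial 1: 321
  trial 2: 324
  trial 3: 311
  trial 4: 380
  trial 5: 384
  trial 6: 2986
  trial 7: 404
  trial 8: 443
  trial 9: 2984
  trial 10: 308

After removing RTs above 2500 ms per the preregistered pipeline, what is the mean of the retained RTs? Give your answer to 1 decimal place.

Excluded: 2984, 2986
Retained (n=8): Σ = 2875
Mean = 2875/8 = 359.3750

359.4 ms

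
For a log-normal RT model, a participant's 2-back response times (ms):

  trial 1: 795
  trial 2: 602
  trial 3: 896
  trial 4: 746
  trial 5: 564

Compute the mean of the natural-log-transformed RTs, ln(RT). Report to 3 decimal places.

ln(RT): 6.6783, 6.4003, 6.7979, 6.6147, 6.3351
Σ ln(RT) = 32.8263
Mean = 32.8263/5 = 6.56526

6.565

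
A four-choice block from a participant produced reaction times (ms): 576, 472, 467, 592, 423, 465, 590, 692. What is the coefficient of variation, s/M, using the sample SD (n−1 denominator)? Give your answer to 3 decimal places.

n = 8, Σ = 4277, M = 534.6250
Σ(x−M)² = 58639.875; s = √(58639.875/7) = 91.5266
CV = 91.5266 / 534.6250 = 0.17120

0.171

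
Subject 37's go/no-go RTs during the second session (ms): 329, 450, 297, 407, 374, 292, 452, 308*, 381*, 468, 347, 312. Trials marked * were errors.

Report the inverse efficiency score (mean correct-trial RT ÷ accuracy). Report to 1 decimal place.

447.4 ms

Correct trials (n=10): 329, 450, 297, 407, 374, 292, 452, 468, 347, 312
Mean correct RT = 3728/10 = 372.8000 ms
Proportion correct = 10/12
IES = 372.8000 / (10/12) = 447.360 ms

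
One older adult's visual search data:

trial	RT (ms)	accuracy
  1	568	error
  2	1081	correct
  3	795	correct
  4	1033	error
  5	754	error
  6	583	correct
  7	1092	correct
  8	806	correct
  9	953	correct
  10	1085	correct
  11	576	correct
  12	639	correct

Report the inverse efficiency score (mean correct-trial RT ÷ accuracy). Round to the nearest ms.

1127 ms

Correct trials (n=9): 1081, 795, 583, 1092, 806, 953, 1085, 576, 639
Mean correct RT = 7610/9 = 845.5556 ms
Proportion correct = 9/12
IES = 845.5556 / (9/12) = 1127.407 ms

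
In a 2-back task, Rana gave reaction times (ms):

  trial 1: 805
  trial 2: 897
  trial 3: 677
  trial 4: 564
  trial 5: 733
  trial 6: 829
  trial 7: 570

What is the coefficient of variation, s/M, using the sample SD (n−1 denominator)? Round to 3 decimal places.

n = 7, Σ = 5075, M = 725.0000
Σ(x−M)² = 99114.000; s = √(99114.000/6) = 128.5263
CV = 128.5263 / 725.0000 = 0.17728

0.177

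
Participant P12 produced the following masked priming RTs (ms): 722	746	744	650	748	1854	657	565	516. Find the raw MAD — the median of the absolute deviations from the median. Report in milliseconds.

Sorted: 516, 565, 650, 657, 722, 744, 746, 748, 1854 → median = 722
|x − 722|: 0, 24, 22, 72, 26, 1132, 65, 157, 206
Sorted deviations: 0, 22, 24, 26, 65, 72, 157, 206, 1132 → MAD = 65

65 ms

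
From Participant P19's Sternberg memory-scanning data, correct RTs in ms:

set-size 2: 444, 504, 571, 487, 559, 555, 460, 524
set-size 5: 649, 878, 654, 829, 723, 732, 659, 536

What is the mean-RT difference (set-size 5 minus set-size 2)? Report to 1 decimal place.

M(set-size 2) = 4104/8 = 513.000
M(set-size 5) = 5660/8 = 707.500
Difference = 707.500 − 513.000 = 194.500 ms

194.5 ms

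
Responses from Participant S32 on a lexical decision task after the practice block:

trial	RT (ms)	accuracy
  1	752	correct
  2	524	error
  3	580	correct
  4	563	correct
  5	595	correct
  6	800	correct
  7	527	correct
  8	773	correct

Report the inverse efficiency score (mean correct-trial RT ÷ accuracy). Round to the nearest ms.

Correct trials (n=7): 752, 580, 563, 595, 800, 527, 773
Mean correct RT = 4590/7 = 655.7143 ms
Proportion correct = 7/8
IES = 655.7143 / (7/8) = 749.388 ms

749 ms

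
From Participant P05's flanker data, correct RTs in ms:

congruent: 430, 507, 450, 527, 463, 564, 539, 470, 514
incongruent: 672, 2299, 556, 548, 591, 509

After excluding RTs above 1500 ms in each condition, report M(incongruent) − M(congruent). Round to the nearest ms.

79 ms

incongruent: exclude 2299
M(congruent) = 4464/9 = 496.000
M(incongruent) = 2876/5 = 575.200
Difference = 575.200 − 496.000 = 79.200 ms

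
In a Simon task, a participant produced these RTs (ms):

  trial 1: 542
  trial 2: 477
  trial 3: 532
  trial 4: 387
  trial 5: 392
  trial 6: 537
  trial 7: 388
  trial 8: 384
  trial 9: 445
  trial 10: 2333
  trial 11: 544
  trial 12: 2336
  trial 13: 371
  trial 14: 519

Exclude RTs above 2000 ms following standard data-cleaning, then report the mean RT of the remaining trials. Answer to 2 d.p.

459.83 ms

Excluded: 2333, 2336
Retained (n=12): Σ = 5518
Mean = 5518/12 = 459.8333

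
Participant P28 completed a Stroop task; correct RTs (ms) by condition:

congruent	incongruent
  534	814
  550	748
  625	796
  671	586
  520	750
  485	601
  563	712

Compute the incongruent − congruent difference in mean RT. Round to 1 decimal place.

M(congruent) = 3948/7 = 564.000
M(incongruent) = 5007/7 = 715.286
Difference = 715.286 − 564.000 = 151.286 ms

151.3 ms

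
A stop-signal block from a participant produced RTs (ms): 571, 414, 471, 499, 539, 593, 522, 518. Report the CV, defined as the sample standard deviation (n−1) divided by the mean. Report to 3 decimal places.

n = 8, Σ = 4127, M = 515.8750
Σ(x−M)² = 22240.875; s = √(22240.875/7) = 56.3673
CV = 56.3673 / 515.8750 = 0.10927

0.109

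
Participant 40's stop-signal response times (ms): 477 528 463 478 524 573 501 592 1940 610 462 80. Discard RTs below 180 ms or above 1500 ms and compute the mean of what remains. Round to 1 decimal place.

Excluded: 80, 1940
Retained (n=10): Σ = 5208
Mean = 5208/10 = 520.8000

520.8 ms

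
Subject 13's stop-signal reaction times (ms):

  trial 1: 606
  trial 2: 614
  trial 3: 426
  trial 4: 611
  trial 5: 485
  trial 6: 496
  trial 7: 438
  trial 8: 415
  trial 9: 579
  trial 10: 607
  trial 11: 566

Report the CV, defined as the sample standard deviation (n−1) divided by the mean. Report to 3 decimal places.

0.151

n = 11, Σ = 5843, M = 531.1818
Σ(x−M)² = 64689.636; s = √(64689.636/10) = 80.4299
CV = 80.4299 / 531.1818 = 0.15142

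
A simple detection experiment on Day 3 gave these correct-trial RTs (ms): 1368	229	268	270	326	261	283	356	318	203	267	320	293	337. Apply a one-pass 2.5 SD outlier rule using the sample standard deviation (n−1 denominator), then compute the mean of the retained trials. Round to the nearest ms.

n = 14, ΣRT = 5099, M = 364.214
Σ(x−M)² = 1108122.36; s = √(1108122.36/13) = 291.959
Cutoffs: 364.214 ± 2.5·291.959 → [-365.7, 1094.1]
Outside: 1368 → excluded.
Retained (n=13): Σ = 3731, mean = 3731/13 = 287.000

287 ms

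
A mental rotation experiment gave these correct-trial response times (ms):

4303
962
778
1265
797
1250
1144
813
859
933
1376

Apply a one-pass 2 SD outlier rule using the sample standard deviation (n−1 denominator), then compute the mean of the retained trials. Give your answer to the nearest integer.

1018 ms

n = 11, ΣRT = 14480, M = 1316.364
Σ(x−M)² = 10254976.55; s = √(10254976.55/10) = 1012.669
Cutoffs: 1316.364 ± 2·1012.669 → [-709.0, 3341.7]
Outside: 4303 → excluded.
Retained (n=10): Σ = 10177, mean = 10177/10 = 1017.700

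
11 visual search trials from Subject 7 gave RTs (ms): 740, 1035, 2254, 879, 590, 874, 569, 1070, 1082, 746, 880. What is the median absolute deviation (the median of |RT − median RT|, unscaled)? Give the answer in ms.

156 ms

Sorted: 569, 590, 740, 746, 874, 879, 880, 1035, 1070, 1082, 2254 → median = 879
|x − 879|: 139, 156, 1375, 0, 289, 5, 310, 191, 203, 133, 1
Sorted deviations: 0, 1, 5, 133, 139, 156, 191, 203, 289, 310, 1375 → MAD = 156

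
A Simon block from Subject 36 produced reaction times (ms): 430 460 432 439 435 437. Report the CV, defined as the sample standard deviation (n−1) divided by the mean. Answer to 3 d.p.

0.025

n = 6, Σ = 2633, M = 438.8333
Σ(x−M)² = 590.833; s = √(590.833/5) = 10.8704
CV = 10.8704 / 438.8333 = 0.02477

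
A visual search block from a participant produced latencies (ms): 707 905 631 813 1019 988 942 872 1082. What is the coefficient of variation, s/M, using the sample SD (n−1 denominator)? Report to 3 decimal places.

n = 9, Σ = 7959, M = 884.3333
Σ(x−M)² = 172572.000; s = √(172572.000/8) = 146.8724
CV = 146.8724 / 884.3333 = 0.16608

0.166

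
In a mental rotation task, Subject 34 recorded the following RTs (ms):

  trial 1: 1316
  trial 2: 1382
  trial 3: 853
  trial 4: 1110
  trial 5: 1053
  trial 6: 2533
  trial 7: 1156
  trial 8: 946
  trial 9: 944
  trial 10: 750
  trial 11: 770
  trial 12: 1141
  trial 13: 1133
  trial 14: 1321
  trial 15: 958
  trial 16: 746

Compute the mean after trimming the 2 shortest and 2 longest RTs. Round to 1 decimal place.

Sorted: 746, 750, 770, 853, 944, 946, 958, 1053, 1110, 1133, 1141, 1156, 1316, 1321, 1382, 2533
Drop lowest 2 (746, 750) and highest 2 (1382, 2533)
Remaining (n=12): Σ = 12701, mean = 12701/12 = 1058.417

1058.4 ms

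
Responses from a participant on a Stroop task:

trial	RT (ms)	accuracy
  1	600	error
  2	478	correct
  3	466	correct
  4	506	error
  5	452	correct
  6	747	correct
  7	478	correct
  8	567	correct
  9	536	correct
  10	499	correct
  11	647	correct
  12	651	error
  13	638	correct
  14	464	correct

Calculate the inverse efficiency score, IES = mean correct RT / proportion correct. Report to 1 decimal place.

Correct trials (n=11): 478, 466, 452, 747, 478, 567, 536, 499, 647, 638, 464
Mean correct RT = 5972/11 = 542.9091 ms
Proportion correct = 11/14
IES = 542.9091 / (11/14) = 690.975 ms

691.0 ms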